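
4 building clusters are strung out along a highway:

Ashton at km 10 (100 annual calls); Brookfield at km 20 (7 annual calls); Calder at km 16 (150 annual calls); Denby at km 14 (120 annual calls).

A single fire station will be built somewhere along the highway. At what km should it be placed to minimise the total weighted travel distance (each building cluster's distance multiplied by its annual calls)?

For a sum of weighted absolute distances on a line, the optimum is the weighted median (not the mean). Total weight W = 377; half-weight = 188.5.
Sort by position and accumulate weight:
  km 10 (Ashton, w=100) → cum 100
  km 14 (Denby, w=120) → cum 220  ≥ 188.5 → median here
  km 16 (Calder, w=150) → cum 370
  km 20 (Brookfield, w=7) → cum 377
Optimal location: km 14.

x = 14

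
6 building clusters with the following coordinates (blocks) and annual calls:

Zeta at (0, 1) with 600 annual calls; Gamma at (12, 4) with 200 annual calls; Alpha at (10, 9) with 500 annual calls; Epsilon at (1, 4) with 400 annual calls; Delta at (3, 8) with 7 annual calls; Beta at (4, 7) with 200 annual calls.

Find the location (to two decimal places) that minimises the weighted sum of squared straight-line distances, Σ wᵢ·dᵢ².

(4.52, 4.70)

The minimiser of Σwᵢ‖p−pᵢ‖² is the weighted centroid p* = (Σwᵢpᵢ)/(Σwᵢ).
Σwᵢ = 1907.
Σwᵢxᵢ = 600·0 + 200·12 + 500·10 + 400·1 + 7·3 + 200·4 = 8621.
Σwᵢyᵢ = 600·1 + 200·4 + 500·9 + 400·4 + 7·8 + 200·7 = 8956.
x* = 8621/1907 = 4.52, y* = 8956/1907 = 4.70.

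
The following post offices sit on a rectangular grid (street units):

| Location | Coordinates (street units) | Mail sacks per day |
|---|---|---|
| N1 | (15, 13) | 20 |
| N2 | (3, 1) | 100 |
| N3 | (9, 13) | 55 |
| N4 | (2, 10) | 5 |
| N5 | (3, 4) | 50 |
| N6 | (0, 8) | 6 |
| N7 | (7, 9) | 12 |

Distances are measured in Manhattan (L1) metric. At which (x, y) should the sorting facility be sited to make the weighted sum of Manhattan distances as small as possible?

Manhattan distance separates: Σwᵢ(|x−xᵢ|+|y−yᵢ|) = Σwᵢ|x−xᵢ| + Σwᵢ|y−yᵢ|, so x and y are optimised independently as 1-D weighted medians.
Total weight W = 248; half = 124.
x-coordinate, sorted with cumulative weight:
  x=0 (N6, w=6) cum 6
  x=2 (N4, w=5) cum 11
  x=3 (N2, w=100) cum 111
  x=3 (N5, w=50) cum 161  ← median
  x=7 (N7, w=12) cum 173
  x=9 (N3, w=55) cum 228
  x=15 (N1, w=20) cum 248
⇒ x* = 3
y-coordinate, sorted with cumulative weight:
  y=1 (N2, w=100) cum 100
  y=4 (N5, w=50) cum 150  ← median
  y=8 (N6, w=6) cum 156
  y=9 (N7, w=12) cum 168
  y=10 (N4, w=5) cum 173
  y=13 (N1, w=20) cum 193
  y=13 (N3, w=55) cum 248
⇒ y* = 4

(3, 4)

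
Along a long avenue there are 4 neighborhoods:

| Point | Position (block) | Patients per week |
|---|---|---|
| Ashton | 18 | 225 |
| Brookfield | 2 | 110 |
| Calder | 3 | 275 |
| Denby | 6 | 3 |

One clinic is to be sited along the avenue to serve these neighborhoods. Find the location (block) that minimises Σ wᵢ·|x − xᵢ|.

For a sum of weighted absolute distances on a line, the optimum is the weighted median (not the mean). Total weight W = 613; half-weight = 306.5.
Sort by position and accumulate weight:
  block 2 (Brookfield, w=110) → cum 110
  block 3 (Calder, w=275) → cum 385  ≥ 306.5 → median here
  block 6 (Denby, w=3) → cum 388
  block 18 (Ashton, w=225) → cum 613
Optimal location: block 3.

x = 3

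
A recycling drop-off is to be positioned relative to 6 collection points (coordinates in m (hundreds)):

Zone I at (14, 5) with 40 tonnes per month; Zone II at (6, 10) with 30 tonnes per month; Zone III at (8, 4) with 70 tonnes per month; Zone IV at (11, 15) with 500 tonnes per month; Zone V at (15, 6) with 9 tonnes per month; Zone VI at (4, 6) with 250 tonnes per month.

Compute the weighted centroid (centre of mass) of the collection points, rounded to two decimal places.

(8.83, 10.94)

The minimiser of Σwᵢ‖p−pᵢ‖² is the weighted centroid p* = (Σwᵢpᵢ)/(Σwᵢ).
Σwᵢ = 899.
Σwᵢxᵢ = 40·14 + 30·6 + 70·8 + 500·11 + 9·15 + 250·4 = 7935.
Σwᵢyᵢ = 40·5 + 30·10 + 70·4 + 500·15 + 9·6 + 250·6 = 9834.
x* = 7935/899 = 8.83, y* = 9834/899 = 10.94.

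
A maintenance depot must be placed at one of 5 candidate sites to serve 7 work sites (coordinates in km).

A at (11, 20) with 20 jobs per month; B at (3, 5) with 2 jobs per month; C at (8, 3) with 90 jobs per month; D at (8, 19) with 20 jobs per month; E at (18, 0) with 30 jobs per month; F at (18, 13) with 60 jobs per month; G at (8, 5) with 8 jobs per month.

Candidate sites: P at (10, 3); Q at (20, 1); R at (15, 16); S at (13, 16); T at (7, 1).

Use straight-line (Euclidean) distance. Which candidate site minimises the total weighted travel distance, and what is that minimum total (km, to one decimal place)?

Total weighted distance at each candidate:
  P (10, 3): total = 1905.0
  Q (20, 1): total = 2881.2
  R (15, 16): total = 2474.1
  S (13, 16): total = 2438.8
  T (7, 1): total = 2302.5
Minimum is at P with total 1905.0 km.

P, total 1905.0 km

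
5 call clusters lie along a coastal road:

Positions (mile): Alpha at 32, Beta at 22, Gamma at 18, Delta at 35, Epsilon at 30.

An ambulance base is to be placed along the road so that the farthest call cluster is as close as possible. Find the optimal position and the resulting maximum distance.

The 1-center on a line is the midpoint of the two extreme points: leftmost at 18, rightmost at 35.
Optimal location = (18 + 35)/2 = 26.5; maximum distance = (35 − 18)/2 = 8.5.

location 26.5, max distance 8.5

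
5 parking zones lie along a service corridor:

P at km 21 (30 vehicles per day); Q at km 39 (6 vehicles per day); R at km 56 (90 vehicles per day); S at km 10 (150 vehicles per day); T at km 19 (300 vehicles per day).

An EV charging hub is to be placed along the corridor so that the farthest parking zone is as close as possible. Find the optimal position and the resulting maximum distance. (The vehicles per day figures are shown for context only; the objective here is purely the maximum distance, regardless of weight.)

location 33, max distance 23

The 1-center on a line is the midpoint of the two extreme points: leftmost at 10, rightmost at 56.
Optimal location = (10 + 56)/2 = 33; maximum distance = (56 − 10)/2 = 23.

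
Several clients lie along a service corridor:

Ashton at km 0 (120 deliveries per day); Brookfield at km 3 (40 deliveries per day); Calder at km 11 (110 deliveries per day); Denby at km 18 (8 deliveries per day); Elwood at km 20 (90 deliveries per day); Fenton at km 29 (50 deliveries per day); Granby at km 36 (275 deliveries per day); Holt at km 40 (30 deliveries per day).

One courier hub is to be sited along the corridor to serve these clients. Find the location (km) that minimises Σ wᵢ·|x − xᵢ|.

x = 20

For a sum of weighted absolute distances on a line, the optimum is the weighted median (not the mean). Total weight W = 723; half-weight = 361.5.
Sort by position and accumulate weight:
  km 0 (Ashton, w=120) → cum 120
  km 3 (Brookfield, w=40) → cum 160
  km 11 (Calder, w=110) → cum 270
  km 18 (Denby, w=8) → cum 278
  km 20 (Elwood, w=90) → cum 368  ≥ 361.5 → median here
  km 29 (Fenton, w=50) → cum 418
  km 36 (Granby, w=275) → cum 693
  km 40 (Holt, w=30) → cum 723
Optimal location: km 20.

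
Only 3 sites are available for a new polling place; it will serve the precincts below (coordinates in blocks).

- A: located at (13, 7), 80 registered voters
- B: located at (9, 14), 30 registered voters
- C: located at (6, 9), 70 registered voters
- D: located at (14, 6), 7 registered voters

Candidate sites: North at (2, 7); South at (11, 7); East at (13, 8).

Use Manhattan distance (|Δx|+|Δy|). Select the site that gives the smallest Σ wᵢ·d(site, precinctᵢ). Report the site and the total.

Total weighted distance at each candidate:
  North (2, 7): total = 1811
  South (11, 7): total = 948
  East (13, 8): total = 961
Minimum is at South with total 948 blocks.

South, total 948 blocks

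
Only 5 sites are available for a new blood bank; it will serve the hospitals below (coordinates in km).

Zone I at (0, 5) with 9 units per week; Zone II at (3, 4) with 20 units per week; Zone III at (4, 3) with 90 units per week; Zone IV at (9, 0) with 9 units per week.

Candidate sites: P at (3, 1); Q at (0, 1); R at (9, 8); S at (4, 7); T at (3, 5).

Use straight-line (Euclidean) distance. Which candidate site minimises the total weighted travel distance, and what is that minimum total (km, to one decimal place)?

T, total 318.5 km

Total weighted distance at each candidate:
  P (3, 1): total = 361.0
  Q (0, 1): total = 604.8
  R (9, 8): total = 938.0
  S (4, 7): total = 540.9
  T (3, 5): total = 318.5
Minimum is at T with total 318.5 km.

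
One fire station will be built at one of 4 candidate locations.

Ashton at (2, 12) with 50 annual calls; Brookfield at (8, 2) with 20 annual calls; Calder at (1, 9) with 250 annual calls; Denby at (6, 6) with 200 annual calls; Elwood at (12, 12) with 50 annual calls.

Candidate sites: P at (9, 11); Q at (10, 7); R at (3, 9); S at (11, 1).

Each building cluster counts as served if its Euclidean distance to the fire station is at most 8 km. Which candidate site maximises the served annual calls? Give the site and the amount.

Coverage radius r = 8 km; a point is covered iff (Δx)²+(Δy)² ≤ 8² = 64.
  P (9, 11): covers {Ashton, Denby, Elwood} → 300
  Q (10, 7): covers {Brookfield, Denby, Elwood} → 270
  R (3, 9): covers {Ashton, Calder, Denby} → 500
  S (11, 1): covers {Brookfield, Denby} → 220
Maximum coverage at R: 500 annual calls.

R, covering 500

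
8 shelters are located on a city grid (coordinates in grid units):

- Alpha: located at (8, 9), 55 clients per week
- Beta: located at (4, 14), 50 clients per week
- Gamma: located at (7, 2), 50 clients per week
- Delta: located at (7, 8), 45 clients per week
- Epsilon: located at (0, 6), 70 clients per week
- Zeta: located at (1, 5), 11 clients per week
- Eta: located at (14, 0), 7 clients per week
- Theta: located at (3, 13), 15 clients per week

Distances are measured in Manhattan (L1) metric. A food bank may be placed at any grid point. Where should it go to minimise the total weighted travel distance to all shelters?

(7, 8)

Manhattan distance separates: Σwᵢ(|x−xᵢ|+|y−yᵢ|) = Σwᵢ|x−xᵢ| + Σwᵢ|y−yᵢ|, so x and y are optimised independently as 1-D weighted medians.
Total weight W = 303; half = 151.5.
x-coordinate, sorted with cumulative weight:
  x=0 (Epsilon, w=70) cum 70
  x=1 (Zeta, w=11) cum 81
  x=3 (Theta, w=15) cum 96
  x=4 (Beta, w=50) cum 146
  x=7 (Gamma, w=50) cum 196  ← median
  x=7 (Delta, w=45) cum 241
  x=8 (Alpha, w=55) cum 296
  x=14 (Eta, w=7) cum 303
⇒ x* = 7
y-coordinate, sorted with cumulative weight:
  y=0 (Eta, w=7) cum 7
  y=2 (Gamma, w=50) cum 57
  y=5 (Zeta, w=11) cum 68
  y=6 (Epsilon, w=70) cum 138
  y=8 (Delta, w=45) cum 183  ← median
  y=9 (Alpha, w=55) cum 238
  y=13 (Theta, w=15) cum 253
  y=14 (Beta, w=50) cum 303
⇒ y* = 8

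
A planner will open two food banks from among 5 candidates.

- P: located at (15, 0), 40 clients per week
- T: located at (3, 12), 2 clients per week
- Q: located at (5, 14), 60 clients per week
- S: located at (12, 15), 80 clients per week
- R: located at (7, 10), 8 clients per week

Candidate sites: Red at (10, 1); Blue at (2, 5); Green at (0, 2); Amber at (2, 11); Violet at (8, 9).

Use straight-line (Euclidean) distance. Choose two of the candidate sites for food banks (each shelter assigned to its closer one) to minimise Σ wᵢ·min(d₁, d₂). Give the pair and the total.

{Red, Violet}, total 1153.7

Evaluate every pair (each demand assigned to the nearer of the two):
  {Red, Violet}: total = 1153.7
  {Amber, Violet}: total = 1301.7
  {Red, Amber}: total = 1363.8
  {Blue, Violet}: total = 1405.8
  {Green, Violet}: total = 1405.8
  {Blue, Amber}: total = 1716.9
  {Green, Amber}: total = 1765.1
  {Red, Blue}: total = 1975.3
  {Red, Green}: total = 2212.1
  {Blue, Green}: total = 2328.4
Best pair: {Red, Violet} with total 1153.7.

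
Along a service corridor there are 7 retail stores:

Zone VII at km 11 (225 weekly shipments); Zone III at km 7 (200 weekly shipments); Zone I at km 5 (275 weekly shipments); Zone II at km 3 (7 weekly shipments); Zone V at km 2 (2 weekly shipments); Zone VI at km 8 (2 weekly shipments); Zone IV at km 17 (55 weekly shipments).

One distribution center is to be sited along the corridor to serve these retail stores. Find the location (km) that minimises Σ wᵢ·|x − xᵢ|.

For a sum of weighted absolute distances on a line, the optimum is the weighted median (not the mean). Total weight W = 766; half-weight = 383.
Sort by position and accumulate weight:
  km 2 (Zone V, w=2) → cum 2
  km 3 (Zone II, w=7) → cum 9
  km 5 (Zone I, w=275) → cum 284
  km 7 (Zone III, w=200) → cum 484  ≥ 383 → median here
  km 8 (Zone VI, w=2) → cum 486
  km 11 (Zone VII, w=225) → cum 711
  km 17 (Zone IV, w=55) → cum 766
Optimal location: km 7.

x = 7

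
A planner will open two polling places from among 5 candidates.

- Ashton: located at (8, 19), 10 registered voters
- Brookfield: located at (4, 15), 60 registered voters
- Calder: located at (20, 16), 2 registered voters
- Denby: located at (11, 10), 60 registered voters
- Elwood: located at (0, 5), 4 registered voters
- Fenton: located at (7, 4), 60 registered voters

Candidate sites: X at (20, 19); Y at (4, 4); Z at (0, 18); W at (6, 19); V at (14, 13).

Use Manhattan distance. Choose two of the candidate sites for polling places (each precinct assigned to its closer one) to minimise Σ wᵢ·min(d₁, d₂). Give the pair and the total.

Evaluate every pair (each demand assigned to the nearer of the two):
  {Y, V}: total = 1358
  {Y, W}: total = 1394
  {Y, Z}: total = 1534
  {X, Y}: total = 1766
  {W, V}: total = 1798
  {Z, V}: total = 1900
  {X, V}: total = 2254
  {X, W}: total = 2266
  {Z, W}: total = 2266
  {X, Z}: total = 2908
Best pair: {Y, V} with total 1358.

{Y, V}, total 1358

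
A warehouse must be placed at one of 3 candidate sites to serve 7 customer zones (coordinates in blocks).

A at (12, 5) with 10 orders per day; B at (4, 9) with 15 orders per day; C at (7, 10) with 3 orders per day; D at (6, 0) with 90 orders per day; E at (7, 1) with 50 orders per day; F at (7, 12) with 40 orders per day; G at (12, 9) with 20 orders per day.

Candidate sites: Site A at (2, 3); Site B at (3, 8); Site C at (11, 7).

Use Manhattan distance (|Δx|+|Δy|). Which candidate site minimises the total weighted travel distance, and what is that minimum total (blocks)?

Total weighted distance at each candidate:
  Site A (2, 3): total = 2136
  Site B (3, 8): total = 2228
  Site C (11, 7): total = 2186
Minimum is at Site A with total 2136 blocks.

Site A, total 2136 blocks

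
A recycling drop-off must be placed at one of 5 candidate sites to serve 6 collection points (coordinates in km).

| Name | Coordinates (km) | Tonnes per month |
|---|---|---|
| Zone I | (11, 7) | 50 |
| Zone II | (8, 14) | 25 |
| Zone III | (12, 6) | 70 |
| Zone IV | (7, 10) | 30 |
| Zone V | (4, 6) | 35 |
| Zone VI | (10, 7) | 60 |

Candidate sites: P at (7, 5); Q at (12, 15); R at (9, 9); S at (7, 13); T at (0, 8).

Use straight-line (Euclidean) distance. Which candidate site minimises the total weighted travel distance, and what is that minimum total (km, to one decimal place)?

Total weighted distance at each candidate:
  P (7, 5): total = 1283.9
  Q (12, 15): total = 2264.6
  R (9, 9): total = 971.2
  S (7, 13): total = 1757.1
  T (0, 8): total = 2631.8
Minimum is at R with total 971.2 km.

R, total 971.2 km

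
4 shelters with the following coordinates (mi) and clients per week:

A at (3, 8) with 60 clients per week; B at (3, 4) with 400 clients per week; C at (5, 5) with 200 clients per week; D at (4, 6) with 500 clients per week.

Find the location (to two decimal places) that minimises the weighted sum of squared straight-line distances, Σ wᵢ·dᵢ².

The minimiser of Σwᵢ‖p−pᵢ‖² is the weighted centroid p* = (Σwᵢpᵢ)/(Σwᵢ).
Σwᵢ = 1160.
Σwᵢxᵢ = 60·3 + 400·3 + 200·5 + 500·4 = 4380.
Σwᵢyᵢ = 60·8 + 400·4 + 200·5 + 500·6 = 6080.
x* = 4380/1160 = 3.78, y* = 6080/1160 = 5.24.

(3.78, 5.24)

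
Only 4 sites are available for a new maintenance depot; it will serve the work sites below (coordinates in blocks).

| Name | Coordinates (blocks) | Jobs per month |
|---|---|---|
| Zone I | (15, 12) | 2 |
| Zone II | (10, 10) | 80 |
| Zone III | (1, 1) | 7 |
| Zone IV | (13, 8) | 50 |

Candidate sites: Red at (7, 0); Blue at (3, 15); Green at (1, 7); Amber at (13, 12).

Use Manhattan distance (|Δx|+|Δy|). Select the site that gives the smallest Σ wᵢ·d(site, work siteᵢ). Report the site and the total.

Amber, total 765 blocks

Total weighted distance at each candidate:
  Red (7, 0): total = 1829
  Blue (3, 15): total = 1952
  Green (1, 7): total = 1690
  Amber (13, 12): total = 765
Minimum is at Amber with total 765 blocks.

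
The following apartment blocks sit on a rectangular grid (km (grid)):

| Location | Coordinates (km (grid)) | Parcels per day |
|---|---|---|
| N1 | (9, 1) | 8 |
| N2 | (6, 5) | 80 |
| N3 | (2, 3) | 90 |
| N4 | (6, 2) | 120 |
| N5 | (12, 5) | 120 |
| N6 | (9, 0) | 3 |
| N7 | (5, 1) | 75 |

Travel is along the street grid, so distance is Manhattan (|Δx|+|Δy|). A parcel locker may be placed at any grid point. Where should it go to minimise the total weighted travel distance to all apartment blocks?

(6, 3)

Manhattan distance separates: Σwᵢ(|x−xᵢ|+|y−yᵢ|) = Σwᵢ|x−xᵢ| + Σwᵢ|y−yᵢ|, so x and y are optimised independently as 1-D weighted medians.
Total weight W = 496; half = 248.
x-coordinate, sorted with cumulative weight:
  x=2 (N3, w=90) cum 90
  x=5 (N7, w=75) cum 165
  x=6 (N2, w=80) cum 245
  x=6 (N4, w=120) cum 365  ← median
  x=9 (N1, w=8) cum 373
  x=9 (N6, w=3) cum 376
  x=12 (N5, w=120) cum 496
⇒ x* = 6
y-coordinate, sorted with cumulative weight:
  y=0 (N6, w=3) cum 3
  y=1 (N1, w=8) cum 11
  y=1 (N7, w=75) cum 86
  y=2 (N4, w=120) cum 206
  y=3 (N3, w=90) cum 296  ← median
  y=5 (N2, w=80) cum 376
  y=5 (N5, w=120) cum 496
⇒ y* = 3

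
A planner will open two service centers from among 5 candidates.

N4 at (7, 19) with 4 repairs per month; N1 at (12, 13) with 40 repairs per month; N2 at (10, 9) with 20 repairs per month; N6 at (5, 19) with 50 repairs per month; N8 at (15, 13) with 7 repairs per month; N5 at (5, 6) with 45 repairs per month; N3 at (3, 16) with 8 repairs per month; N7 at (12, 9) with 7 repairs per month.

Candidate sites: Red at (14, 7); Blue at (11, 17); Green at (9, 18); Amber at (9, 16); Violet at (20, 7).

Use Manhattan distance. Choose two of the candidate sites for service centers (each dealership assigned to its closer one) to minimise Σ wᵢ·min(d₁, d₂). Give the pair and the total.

{Red, Green}, total 1293

Evaluate every pair (each demand assigned to the nearer of the two):
  {Red, Green}: total = 1293
  {Red, Amber}: total = 1305
  {Red, Blue}: total = 1343
  {Green, Amber}: total = 1473
  {Blue, Amber}: total = 1527
  {Blue, Green}: total = 1545
  {Amber, Violet}: total = 1581
  {Green, Violet}: total = 1713
  {Blue, Violet}: total = 1715
  {Red, Violet}: total = 2253
Best pair: {Red, Green} with total 1293.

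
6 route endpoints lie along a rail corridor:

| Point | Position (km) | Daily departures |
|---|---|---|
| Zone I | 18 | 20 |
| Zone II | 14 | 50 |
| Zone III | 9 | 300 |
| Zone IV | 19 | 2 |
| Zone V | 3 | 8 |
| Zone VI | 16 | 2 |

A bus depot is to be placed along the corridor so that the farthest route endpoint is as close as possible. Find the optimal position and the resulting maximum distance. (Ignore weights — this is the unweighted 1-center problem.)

The 1-center on a line is the midpoint of the two extreme points: leftmost at 3, rightmost at 19.
Optimal location = (3 + 19)/2 = 11; maximum distance = (19 − 3)/2 = 8.

location 11, max distance 8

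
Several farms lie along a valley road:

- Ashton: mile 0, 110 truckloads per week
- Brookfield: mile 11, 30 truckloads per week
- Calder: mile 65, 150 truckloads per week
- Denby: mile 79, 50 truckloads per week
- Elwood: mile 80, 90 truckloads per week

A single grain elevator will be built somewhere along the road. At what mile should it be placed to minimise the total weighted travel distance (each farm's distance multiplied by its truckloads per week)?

x = 65

For a sum of weighted absolute distances on a line, the optimum is the weighted median (not the mean). Total weight W = 430; half-weight = 215.
Sort by position and accumulate weight:
  mile 0 (Ashton, w=110) → cum 110
  mile 11 (Brookfield, w=30) → cum 140
  mile 65 (Calder, w=150) → cum 290  ≥ 215 → median here
  mile 79 (Denby, w=50) → cum 340
  mile 80 (Elwood, w=90) → cum 430
Optimal location: mile 65.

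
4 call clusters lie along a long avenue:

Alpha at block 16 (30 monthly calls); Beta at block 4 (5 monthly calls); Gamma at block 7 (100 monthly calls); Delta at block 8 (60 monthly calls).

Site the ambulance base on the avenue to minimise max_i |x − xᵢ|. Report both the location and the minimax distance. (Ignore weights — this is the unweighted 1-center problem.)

location 10, max distance 6

The 1-center on a line is the midpoint of the two extreme points: leftmost at 4, rightmost at 16.
Optimal location = (4 + 16)/2 = 10; maximum distance = (16 − 4)/2 = 6.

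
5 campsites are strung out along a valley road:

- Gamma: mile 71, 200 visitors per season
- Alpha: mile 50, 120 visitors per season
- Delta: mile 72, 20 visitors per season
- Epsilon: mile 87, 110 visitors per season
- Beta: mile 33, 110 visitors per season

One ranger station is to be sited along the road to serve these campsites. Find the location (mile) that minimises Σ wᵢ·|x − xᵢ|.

x = 71

For a sum of weighted absolute distances on a line, the optimum is the weighted median (not the mean). Total weight W = 560; half-weight = 280.
Sort by position and accumulate weight:
  mile 33 (Beta, w=110) → cum 110
  mile 50 (Alpha, w=120) → cum 230
  mile 71 (Gamma, w=200) → cum 430  ≥ 280 → median here
  mile 72 (Delta, w=20) → cum 450
  mile 87 (Epsilon, w=110) → cum 560
Optimal location: mile 71.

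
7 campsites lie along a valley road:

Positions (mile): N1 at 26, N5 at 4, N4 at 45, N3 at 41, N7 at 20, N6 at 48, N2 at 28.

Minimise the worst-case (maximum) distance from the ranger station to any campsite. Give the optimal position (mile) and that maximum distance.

The 1-center on a line is the midpoint of the two extreme points: leftmost at 4, rightmost at 48.
Optimal location = (4 + 48)/2 = 26; maximum distance = (48 − 4)/2 = 22.

location 26, max distance 22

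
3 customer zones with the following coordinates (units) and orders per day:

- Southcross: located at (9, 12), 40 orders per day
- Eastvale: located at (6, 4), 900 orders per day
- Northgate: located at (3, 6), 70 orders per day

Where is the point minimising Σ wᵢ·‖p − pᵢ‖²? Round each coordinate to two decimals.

(5.91, 4.46)

The minimiser of Σwᵢ‖p−pᵢ‖² is the weighted centroid p* = (Σwᵢpᵢ)/(Σwᵢ).
Σwᵢ = 1010.
Σwᵢxᵢ = 40·9 + 900·6 + 70·3 = 5970.
Σwᵢyᵢ = 40·12 + 900·4 + 70·6 = 4500.
x* = 5970/1010 = 5.91, y* = 4500/1010 = 4.46.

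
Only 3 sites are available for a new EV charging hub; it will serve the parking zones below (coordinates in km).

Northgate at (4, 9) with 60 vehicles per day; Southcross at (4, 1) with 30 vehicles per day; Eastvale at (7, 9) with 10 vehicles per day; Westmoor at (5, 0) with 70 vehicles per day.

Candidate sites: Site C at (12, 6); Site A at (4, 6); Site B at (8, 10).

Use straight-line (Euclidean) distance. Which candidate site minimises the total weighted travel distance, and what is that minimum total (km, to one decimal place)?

Total weighted distance at each candidate:
  Site C (12, 6): total = 1499.3
  Site A (4, 6): total = 798.2
  Site B (8, 10): total = 1287.8
Minimum is at Site A with total 798.2 km.

Site A, total 798.2 km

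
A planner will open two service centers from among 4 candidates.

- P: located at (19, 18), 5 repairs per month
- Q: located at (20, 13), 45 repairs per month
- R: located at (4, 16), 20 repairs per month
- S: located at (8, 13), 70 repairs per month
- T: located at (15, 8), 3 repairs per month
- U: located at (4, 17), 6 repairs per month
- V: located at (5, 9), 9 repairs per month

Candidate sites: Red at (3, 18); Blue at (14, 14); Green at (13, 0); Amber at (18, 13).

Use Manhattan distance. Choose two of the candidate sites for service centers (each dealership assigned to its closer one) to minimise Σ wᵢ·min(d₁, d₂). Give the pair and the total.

{Red, Amber}, total 1015

Evaluate every pair (each demand assigned to the nearer of the two):
  {Red, Amber}: total = 1015
  {Red, Blue}: total = 1042
  {Blue, Amber}: total = 1075
  {Blue, Green}: total = 1315
  {Green, Amber}: total = 1445
  {Red, Green}: total = 1881
Best pair: {Red, Amber} with total 1015.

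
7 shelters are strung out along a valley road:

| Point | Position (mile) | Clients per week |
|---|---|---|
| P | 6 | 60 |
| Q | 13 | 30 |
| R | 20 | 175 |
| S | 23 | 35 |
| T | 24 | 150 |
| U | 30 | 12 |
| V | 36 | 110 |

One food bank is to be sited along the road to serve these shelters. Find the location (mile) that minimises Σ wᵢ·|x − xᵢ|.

For a sum of weighted absolute distances on a line, the optimum is the weighted median (not the mean). Total weight W = 572; half-weight = 286.
Sort by position and accumulate weight:
  mile 6 (P, w=60) → cum 60
  mile 13 (Q, w=30) → cum 90
  mile 20 (R, w=175) → cum 265
  mile 23 (S, w=35) → cum 300  ≥ 286 → median here
  mile 24 (T, w=150) → cum 450
  mile 30 (U, w=12) → cum 462
  mile 36 (V, w=110) → cum 572
Optimal location: mile 23.

x = 23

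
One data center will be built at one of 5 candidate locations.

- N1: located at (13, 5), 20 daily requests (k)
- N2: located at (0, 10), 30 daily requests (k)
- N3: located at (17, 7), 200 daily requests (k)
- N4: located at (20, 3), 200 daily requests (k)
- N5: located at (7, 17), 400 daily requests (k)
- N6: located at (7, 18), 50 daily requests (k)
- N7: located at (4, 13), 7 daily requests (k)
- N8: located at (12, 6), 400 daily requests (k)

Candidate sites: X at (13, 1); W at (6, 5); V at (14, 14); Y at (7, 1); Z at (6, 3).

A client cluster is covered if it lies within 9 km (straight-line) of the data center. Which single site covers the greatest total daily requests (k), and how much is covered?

V, covering 1050

Coverage radius r = 9 km; a point is covered iff (Δx)²+(Δy)² ≤ 9² = 81.
  X (13, 1): covers {N1, N3, N4, N8} → 820
  W (6, 5): covers {N1, N2, N7, N8} → 457
  V (14, 14): covers {N3, N5, N6, N8} → 1050
  Y (7, 1): covers {N1, N8} → 420
  Z (6, 3): covers {N1, N8} → 420
Maximum coverage at V: 1050 daily requests (k).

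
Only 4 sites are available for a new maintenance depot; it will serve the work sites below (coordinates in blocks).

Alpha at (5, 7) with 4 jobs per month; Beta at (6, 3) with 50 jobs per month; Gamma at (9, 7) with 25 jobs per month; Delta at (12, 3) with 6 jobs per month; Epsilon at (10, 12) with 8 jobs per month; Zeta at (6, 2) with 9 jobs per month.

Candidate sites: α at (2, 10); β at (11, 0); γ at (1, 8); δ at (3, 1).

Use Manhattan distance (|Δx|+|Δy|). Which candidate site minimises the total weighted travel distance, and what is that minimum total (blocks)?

δ, total 828 blocks

Total weighted distance at each candidate:
  α (2, 10): total = 1114
  β (11, 0): total = 868
  γ (1, 8): total = 1044
  δ (3, 1): total = 828
Minimum is at δ with total 828 blocks.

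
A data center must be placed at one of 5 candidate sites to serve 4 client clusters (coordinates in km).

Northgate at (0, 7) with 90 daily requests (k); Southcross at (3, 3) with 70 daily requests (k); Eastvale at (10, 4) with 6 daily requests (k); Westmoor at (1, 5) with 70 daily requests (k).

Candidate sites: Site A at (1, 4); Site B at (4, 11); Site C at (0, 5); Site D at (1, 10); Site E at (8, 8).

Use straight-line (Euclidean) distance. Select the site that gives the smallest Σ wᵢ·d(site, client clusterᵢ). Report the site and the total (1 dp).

Total weighted distance at each candidate:
  Site A (1, 4): total = 565.1
  Site B (4, 11): total = 1598.4
  Site C (0, 5): total = 562.7
  Site D (1, 10): total = 1209.1
  Site E (8, 8): total = 1780.5
Minimum is at Site C with total 562.7 km.

Site C, total 562.7 km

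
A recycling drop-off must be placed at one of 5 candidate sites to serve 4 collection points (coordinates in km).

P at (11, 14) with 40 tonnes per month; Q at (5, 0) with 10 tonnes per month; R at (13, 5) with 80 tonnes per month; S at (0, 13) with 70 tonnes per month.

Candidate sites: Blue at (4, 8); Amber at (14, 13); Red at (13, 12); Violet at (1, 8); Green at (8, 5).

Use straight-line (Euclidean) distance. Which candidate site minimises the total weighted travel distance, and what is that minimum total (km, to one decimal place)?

Total weighted distance at each candidate:
  Blue (4, 8): total = 1656.6
  Amber (14, 13): total = 1909.6
  Red (13, 12): total = 1730.0
  Violet (1, 8): total = 1902.4
  Green (8, 5): total = 1629.7
Minimum is at Green with total 1629.7 km.

Green, total 1629.7 km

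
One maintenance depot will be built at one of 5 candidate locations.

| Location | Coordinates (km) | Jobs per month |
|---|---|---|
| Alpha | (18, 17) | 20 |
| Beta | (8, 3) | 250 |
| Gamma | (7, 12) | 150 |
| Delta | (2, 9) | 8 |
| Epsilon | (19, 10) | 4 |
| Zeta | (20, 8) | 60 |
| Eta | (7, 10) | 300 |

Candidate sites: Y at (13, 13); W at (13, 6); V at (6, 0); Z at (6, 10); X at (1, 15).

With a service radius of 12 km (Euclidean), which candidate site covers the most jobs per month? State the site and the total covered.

Y, covering 792

Coverage radius r = 12 km; a point is covered iff (Δx)²+(Δy)² ≤ 12² = 144.
  Y (13, 13): covers {Alpha, Beta, Gamma, Delta, Epsilon, Zeta, Eta} → 792
  W (13, 6): covers {Beta, Gamma, Delta, Epsilon, Zeta, Eta} → 772
  V (6, 0): covers {Beta, Delta, Eta} → 558
  Z (6, 10): covers {Beta, Gamma, Delta, Eta} → 708
  X (1, 15): covers {Gamma, Delta, Eta} → 458
Maximum coverage at Y: 792 jobs per month.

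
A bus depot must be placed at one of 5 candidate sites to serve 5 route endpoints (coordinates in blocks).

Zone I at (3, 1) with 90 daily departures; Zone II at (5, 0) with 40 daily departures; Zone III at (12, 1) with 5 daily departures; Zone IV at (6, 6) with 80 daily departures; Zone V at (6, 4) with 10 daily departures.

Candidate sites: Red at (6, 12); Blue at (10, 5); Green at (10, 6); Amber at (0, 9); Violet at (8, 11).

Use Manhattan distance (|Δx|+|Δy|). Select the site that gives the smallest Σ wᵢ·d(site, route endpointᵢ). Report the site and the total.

Blue, total 1870 blocks

Total weighted distance at each candidate:
  Red (6, 12): total = 2425
  Blue (10, 5): total = 1870
  Green (10, 6): total = 1935
  Amber (0, 9): total = 2480
  Violet (8, 11): total = 2630
Minimum is at Blue with total 1870 blocks.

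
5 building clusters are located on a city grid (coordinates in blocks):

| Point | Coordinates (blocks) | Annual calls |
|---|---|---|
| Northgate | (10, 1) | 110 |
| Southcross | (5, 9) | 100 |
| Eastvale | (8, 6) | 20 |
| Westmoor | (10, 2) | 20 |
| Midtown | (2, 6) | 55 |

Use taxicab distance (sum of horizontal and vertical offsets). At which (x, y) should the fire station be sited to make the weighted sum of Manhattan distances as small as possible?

(5, 6)

Manhattan distance separates: Σwᵢ(|x−xᵢ|+|y−yᵢ|) = Σwᵢ|x−xᵢ| + Σwᵢ|y−yᵢ|, so x and y are optimised independently as 1-D weighted medians.
Total weight W = 305; half = 152.5.
x-coordinate, sorted with cumulative weight:
  x=2 (Midtown, w=55) cum 55
  x=5 (Southcross, w=100) cum 155  ← median
  x=8 (Eastvale, w=20) cum 175
  x=10 (Northgate, w=110) cum 285
  x=10 (Westmoor, w=20) cum 305
⇒ x* = 5
y-coordinate, sorted with cumulative weight:
  y=1 (Northgate, w=110) cum 110
  y=2 (Westmoor, w=20) cum 130
  y=6 (Eastvale, w=20) cum 150
  y=6 (Midtown, w=55) cum 205  ← median
  y=9 (Southcross, w=100) cum 305
⇒ y* = 6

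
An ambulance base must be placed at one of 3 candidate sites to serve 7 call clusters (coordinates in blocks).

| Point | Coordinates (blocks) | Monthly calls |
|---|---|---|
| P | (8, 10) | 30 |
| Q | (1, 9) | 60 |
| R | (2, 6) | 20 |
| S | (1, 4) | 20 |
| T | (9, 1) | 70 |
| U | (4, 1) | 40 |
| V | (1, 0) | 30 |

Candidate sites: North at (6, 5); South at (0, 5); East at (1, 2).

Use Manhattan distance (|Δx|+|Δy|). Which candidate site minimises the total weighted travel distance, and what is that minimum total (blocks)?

East, total 1860 blocks

Total weighted distance at each candidate:
  North (6, 5): total = 2000
  South (0, 5): total = 2200
  East (1, 2): total = 1860
Minimum is at East with total 1860 blocks.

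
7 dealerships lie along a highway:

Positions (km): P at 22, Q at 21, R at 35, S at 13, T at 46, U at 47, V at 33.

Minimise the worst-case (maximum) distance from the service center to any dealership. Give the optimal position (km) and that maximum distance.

The 1-center on a line is the midpoint of the two extreme points: leftmost at 13, rightmost at 47.
Optimal location = (13 + 47)/2 = 30; maximum distance = (47 − 13)/2 = 17.

location 30, max distance 17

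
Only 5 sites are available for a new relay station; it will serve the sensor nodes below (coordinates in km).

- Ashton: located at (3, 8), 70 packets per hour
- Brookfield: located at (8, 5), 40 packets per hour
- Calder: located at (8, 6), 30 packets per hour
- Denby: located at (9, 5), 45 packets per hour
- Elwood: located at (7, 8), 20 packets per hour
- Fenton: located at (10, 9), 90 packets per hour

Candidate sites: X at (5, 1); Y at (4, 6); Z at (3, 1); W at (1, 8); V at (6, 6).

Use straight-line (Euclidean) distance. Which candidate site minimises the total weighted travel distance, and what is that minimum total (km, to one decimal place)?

Total weighted distance at each candidate:
  X (5, 1): total = 2133.8
  Y (4, 6): total = 1346.8
  Z (3, 1): total = 2400.7
  W (1, 8): total = 1982.5
  V (6, 6): total = 1038.9
Minimum is at V with total 1038.9 km.

V, total 1038.9 km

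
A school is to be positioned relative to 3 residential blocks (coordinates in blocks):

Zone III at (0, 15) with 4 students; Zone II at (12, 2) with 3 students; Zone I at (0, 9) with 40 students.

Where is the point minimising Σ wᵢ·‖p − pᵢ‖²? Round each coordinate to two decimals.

(0.77, 9.06)

The minimiser of Σwᵢ‖p−pᵢ‖² is the weighted centroid p* = (Σwᵢpᵢ)/(Σwᵢ).
Σwᵢ = 47.
Σwᵢxᵢ = 4·0 + 3·12 + 40·0 = 36.
Σwᵢyᵢ = 4·15 + 3·2 + 40·9 = 426.
x* = 36/47 = 0.77, y* = 426/47 = 9.06.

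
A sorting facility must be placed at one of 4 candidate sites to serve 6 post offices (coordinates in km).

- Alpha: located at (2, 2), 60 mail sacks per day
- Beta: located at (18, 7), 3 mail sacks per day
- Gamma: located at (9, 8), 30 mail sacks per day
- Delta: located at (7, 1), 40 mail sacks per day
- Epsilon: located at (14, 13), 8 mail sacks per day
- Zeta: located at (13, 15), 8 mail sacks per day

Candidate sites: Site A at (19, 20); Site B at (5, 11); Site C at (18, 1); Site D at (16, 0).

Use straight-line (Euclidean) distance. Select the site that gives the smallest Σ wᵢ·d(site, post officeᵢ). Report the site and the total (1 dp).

Site B, total 1313.2 km

Total weighted distance at each candidate:
  Site A (19, 20): total = 3023.4
  Site B (5, 11): total = 1313.2
  Site C (18, 1): total = 1982.0
  Site D (16, 0): total = 1779.1
Minimum is at Site B with total 1313.2 km.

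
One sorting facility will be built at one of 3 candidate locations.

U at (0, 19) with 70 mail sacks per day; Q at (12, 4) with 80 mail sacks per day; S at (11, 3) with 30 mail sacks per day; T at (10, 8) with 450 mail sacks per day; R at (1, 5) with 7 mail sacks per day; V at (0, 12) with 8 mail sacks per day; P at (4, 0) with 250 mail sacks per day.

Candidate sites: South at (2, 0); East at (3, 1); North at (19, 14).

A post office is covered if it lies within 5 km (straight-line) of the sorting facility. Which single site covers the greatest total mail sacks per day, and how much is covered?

East, covering 257

Coverage radius r = 5 km; a point is covered iff (Δx)²+(Δy)² ≤ 5² = 25.
  South (2, 0): covers {P} → 250
  East (3, 1): covers {R, P} → 257
  North (19, 14): covers {none} → 0
Maximum coverage at East: 257 mail sacks per day.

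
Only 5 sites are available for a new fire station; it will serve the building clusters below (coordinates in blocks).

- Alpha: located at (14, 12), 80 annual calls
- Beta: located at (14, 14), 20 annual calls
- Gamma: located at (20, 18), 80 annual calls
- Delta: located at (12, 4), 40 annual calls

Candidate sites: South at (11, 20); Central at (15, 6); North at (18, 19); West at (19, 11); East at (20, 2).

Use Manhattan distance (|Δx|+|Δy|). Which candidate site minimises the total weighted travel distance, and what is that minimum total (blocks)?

West, total 1840 blocks

Total weighted distance at each candidate:
  South (11, 20): total = 2620
  Central (15, 6): total = 2300
  North (18, 19): total = 2140
  West (19, 11): total = 1840
  East (20, 2): total = 3320
Minimum is at West with total 1840 blocks.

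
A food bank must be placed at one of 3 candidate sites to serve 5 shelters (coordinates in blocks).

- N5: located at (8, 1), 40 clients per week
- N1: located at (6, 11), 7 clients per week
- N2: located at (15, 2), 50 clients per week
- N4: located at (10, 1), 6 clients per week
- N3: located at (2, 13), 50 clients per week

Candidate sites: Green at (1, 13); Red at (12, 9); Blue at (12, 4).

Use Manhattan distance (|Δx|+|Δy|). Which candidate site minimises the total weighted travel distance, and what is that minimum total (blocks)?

Blue, total 1601 blocks

Total weighted distance at each candidate:
  Green (1, 13): total = 2235
  Red (12, 9): total = 1796
  Blue (12, 4): total = 1601
Minimum is at Blue with total 1601 blocks.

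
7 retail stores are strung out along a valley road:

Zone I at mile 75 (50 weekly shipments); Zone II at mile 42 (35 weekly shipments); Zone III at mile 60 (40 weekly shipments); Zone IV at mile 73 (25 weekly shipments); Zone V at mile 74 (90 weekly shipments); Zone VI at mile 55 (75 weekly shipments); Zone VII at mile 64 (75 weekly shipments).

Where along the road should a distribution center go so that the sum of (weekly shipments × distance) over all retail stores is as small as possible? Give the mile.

For a sum of weighted absolute distances on a line, the optimum is the weighted median (not the mean). Total weight W = 390; half-weight = 195.
Sort by position and accumulate weight:
  mile 42 (Zone II, w=35) → cum 35
  mile 55 (Zone VI, w=75) → cum 110
  mile 60 (Zone III, w=40) → cum 150
  mile 64 (Zone VII, w=75) → cum 225  ≥ 195 → median here
  mile 73 (Zone IV, w=25) → cum 250
  mile 74 (Zone V, w=90) → cum 340
  mile 75 (Zone I, w=50) → cum 390
Optimal location: mile 64.

x = 64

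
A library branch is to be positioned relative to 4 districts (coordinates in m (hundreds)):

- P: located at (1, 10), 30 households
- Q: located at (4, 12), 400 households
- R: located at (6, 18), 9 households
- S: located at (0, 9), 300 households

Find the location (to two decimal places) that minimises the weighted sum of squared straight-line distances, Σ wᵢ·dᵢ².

The minimiser of Σwᵢ‖p−pᵢ‖² is the weighted centroid p* = (Σwᵢpᵢ)/(Σwᵢ).
Σwᵢ = 739.
Σwᵢxᵢ = 30·1 + 400·4 + 9·6 + 300·0 = 1684.
Σwᵢyᵢ = 30·10 + 400·12 + 9·18 + 300·9 = 7962.
x* = 1684/739 = 2.28, y* = 7962/739 = 10.77.

(2.28, 10.77)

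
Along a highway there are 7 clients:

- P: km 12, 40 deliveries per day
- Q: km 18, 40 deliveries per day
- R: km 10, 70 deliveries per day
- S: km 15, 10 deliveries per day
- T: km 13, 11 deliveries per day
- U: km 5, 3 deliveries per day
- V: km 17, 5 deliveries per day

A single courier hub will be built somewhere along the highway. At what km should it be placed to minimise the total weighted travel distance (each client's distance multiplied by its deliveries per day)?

x = 12

For a sum of weighted absolute distances on a line, the optimum is the weighted median (not the mean). Total weight W = 179; half-weight = 89.5.
Sort by position and accumulate weight:
  km 5 (U, w=3) → cum 3
  km 10 (R, w=70) → cum 73
  km 12 (P, w=40) → cum 113  ≥ 89.5 → median here
  km 13 (T, w=11) → cum 124
  km 15 (S, w=10) → cum 134
  km 17 (V, w=5) → cum 139
  km 18 (Q, w=40) → cum 179
Optimal location: km 12.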